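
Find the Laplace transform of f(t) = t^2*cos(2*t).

2*s*(s^2 - 12)/(s^2 + 4)^3

L{cos(2t)} = s/(s^2 + 4).
Then apply L{t^2·g(t)} = (-1)^2 d^2/ds^2[G(s)] with G(s) = s/(s^2 + 4):
differentiating 2 times and applying the sign gives 2*s*(s^2 - 12)/(s^2 + 4)^3.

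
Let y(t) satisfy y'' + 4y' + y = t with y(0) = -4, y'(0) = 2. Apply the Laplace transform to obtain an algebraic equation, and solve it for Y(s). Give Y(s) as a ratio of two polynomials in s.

Transform both sides with L{·}.
With L{y''} = s^2 Y - s·y(0) - y'(0) and L{y'} = sY - y(0), with y(0) = -4, y'(0) = 2: the LHS transforms to (s^2 + 4*s + 1)Y - (-4*s - 14).
The right side is L{t} = s^(-2).
So (s^2 + 4*s + 1)Y = s^(-2) + (-4*s - 14).
Isolate Y and clear denominators.

Y(s) = (-4*s^3 - 14*s^2 + 1)/(s^4 + 4*s^3 + s^2)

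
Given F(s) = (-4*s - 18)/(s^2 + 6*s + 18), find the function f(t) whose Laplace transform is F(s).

f(t) = -2*exp(-3*t)*sin(3*t) - 4*exp(-3*t)*cos(3*t)

Complete the square in the denominator: s^2 + 6*s + 18 = (s + 3)^2 + 3^2.
Split the numerator to match: -4*s - 18 = -4·(s + 3) - 2·3.
Invert each term: -4·(s + 3)/((s + 3)^2 + 9) ↔ -4e^(-3t)cos(3t); -2·3/((s + 3)^2 + 9) ↔ -2e^(-3t)sin(3t).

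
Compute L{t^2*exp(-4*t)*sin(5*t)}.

10*(3*s^2 + 24*s + 23)/(s^2 + 8*s + 41)^3

L{sin(5t)} = 5/(s^2 + 25).
Multiplying by e^(-4t) shifts s → s + 4, so L{exp(-4*t)*sin(5*t)} = 5/((s + 4)^2 + 25).
Then apply L{t^2·g(t)} = (-1)^2 d^2/ds^2[G(s)] with G(s) = 5/((s + 4)^2 + 25):
differentiating 2 times and applying the sign gives 10*(3*s^2 + 24*s + 23)/(s^2 + 8*s + 41)^3.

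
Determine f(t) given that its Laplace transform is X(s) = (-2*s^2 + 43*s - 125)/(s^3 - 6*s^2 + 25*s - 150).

Factor the denominator: s^3 - 6*s^2 + 25*s - 150 = (s - 6)*(s^2 + 25).
Partial fraction decomposition gives [1/(s - 6)] + [-3*s/(s^2 + 25)] + [25/(s^2 + 25)].
Invert each term: 1/(s - 6) ↔ e^(6t); -3·s/(s^2 + 25) ↔ -3cos(5t); 5·5/(s^2 + 25) ↔ 5sin(5t).

f(t) = exp(6*t) + 5*sin(5*t) - 3*cos(5*t)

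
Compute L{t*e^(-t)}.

(s + 1)^(-2)

L{e^(-t)} = 1/(s + 1).
Then apply L{t·g(t)} = -d/ds[G(s)] with G(s) = 1/(s + 1):
differentiating 1 time and applying the sign gives (s + 1)^(-2).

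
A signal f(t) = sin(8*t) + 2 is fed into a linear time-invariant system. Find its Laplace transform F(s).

F(s) = 8/(s^2 + 64) + 2/s

By linearity of the Laplace transform, transform each term separately.
L{sin(8t)} = 8/(s^2 + 64); L{2} = 2/s.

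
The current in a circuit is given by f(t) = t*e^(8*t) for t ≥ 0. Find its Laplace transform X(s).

L{e^(8t)} = 1/(s - 8).
Then apply L{t·g(t)} = -d/ds[G(s)] with G(s) = 1/(s - 8):
differentiating 1 time and applying the sign gives (s - 8)^(-2).

X(s) = (s - 8)^(-2)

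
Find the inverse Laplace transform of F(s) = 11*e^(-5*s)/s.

The factor e^(-5s) signals a time shift by c = 5 (second shifting theorem).
L{11} = 11/s, so L^-1{11/s} = 11.
Hence the inverse is u(t - 5) times that function evaluated at t - 5.

Heaviside(t - 5)*(11)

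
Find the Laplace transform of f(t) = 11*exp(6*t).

11/(s - 6)

L{11} = 11/s.
By the first shifting theorem, multiplying by e^(6t) replaces s with s - 6.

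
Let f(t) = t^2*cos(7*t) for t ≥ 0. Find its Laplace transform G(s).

G(s) = 2*s*(s^2 - 147)/(s^2 + 49)^3

L{cos(7t)} = s/(s^2 + 49).
Then apply L{t^2·g(t)} = (-1)^2 d^2/ds^2[H(s)] with H(s) = s/(s^2 + 49):
differentiating 2 times and applying the sign gives 2*s*(s^2 - 147)/(s^2 + 49)^3.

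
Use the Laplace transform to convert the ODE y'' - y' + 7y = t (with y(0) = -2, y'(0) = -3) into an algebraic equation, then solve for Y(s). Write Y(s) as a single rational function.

Y(s) = (-2*s^3 - s^2 + 1)/(s^4 - s^3 + 7*s^2)

Laplace-transform each side.
Using L{y''} = s^2 Y - s·y(0) - y'(0) and L{y'} = sY - y(0), with y(0) = -2, y'(0) = -3, the left side becomes (s^2 - s + 7)Y - (-2*s - 1).
The right side is L{t} = s^(-2).
So (s^2 - s + 7)Y = s^(-2) + (-2*s - 1).
Solve for Y(s) and write it as one ratio of polynomials.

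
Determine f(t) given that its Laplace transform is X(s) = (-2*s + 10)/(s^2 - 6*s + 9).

f(t) = 4*t*exp(3*t) - 2*exp(3*t)

Factor the denominator: s^2 - 6*s + 9 = (s - 3)^2.
Partial fraction decomposition gives [-2/(s - 3)] + [4/(s - 3)^2].
Invert each term: -2/(s - 3) ↔ -2e^(3t); 4/(s - 3)^2 ↔ 4t·e^(3t).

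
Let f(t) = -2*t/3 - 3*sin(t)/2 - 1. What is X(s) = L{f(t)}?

X(s) = -3/(2*(s^2 + 1)) - 1/s - 2/(3*s^2)

The transform is linear, so treat each term independently.
(-2/3)·[L{t} = 1!/s^2 = 1/s^2]; (-3/2)·[L{sin(t)} = 1/(s^2 + 1)]; L{-1} = -1/s.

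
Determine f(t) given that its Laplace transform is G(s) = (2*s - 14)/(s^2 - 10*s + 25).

Factor the denominator: s^2 - 10*s + 25 = (s - 5)^2.
Partial fraction decomposition gives [2/(s - 5)] + [-4/(s - 5)^2].
Invert each term: 2/(s - 5) ↔ 2e^(5t); -4/(s - 5)^2 ↔ -4t·e^(5t).

f(t) = -4*t*exp(5*t) + 2*exp(5*t)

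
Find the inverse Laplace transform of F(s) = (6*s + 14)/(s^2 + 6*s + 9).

-4*t*exp(-3*t) + 6*exp(-3*t)

Factor the denominator: s^2 + 6*s + 9 = (s + 3)^2.
Partial fraction decomposition gives [6/(s + 3)] + [-4/(s + 3)^2].
Invert each term: 6/(s + 3) ↔ 6e^(-3t); -4/(s + 3)^2 ↔ -4t·e^(-3t).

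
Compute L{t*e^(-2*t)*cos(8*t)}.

L{cos(8t)} = s/(s^2 + 64).
Multiplying by e^(-2t) shifts s → s + 2, so L{e^(-2*t)*cos(8*t)} = (s + 2)/((s + 2)^2 + 64).
Then apply L{t·g(t)} = -d/ds[G(s)] with G(s) = (s + 2)/((s + 2)^2 + 64):
differentiating 1 time and applying the sign gives (s - 6)*(s + 10)/(s^2 + 4*s + 68)^2.

(s - 6)*(s + 10)/(s^2 + 4*s + 68)^2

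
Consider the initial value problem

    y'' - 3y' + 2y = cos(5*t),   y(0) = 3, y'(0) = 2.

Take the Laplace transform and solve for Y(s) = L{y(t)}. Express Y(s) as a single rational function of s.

Apply the Laplace transform to the equation.
Using L{y''} = s^2 Y - s·y(0) - y'(0) and L{y'} = sY - y(0), with y(0) = 3, y'(0) = 2, the left side becomes (s^2 - 3*s + 2)Y - (3*s - 7).
The right side is L{cos(5*t)} = s/(s^2 + 25).
So (s^2 - 3*s + 2)Y = s/(s^2 + 25) + (3*s - 7).
Divide through and combine into a single rational function.

Y(s) = (3*s^3 - 7*s^2 + 76*s - 175)/(s^4 - 3*s^3 + 27*s^2 - 75*s + 50)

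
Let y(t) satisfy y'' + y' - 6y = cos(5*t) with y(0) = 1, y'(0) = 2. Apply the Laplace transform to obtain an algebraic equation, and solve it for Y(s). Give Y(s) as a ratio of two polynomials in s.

Laplace-transform each side.
Using L{y''} = s^2 Y - s·y(0) - y'(0) and L{y'} = sY - y(0), with y(0) = 1, y'(0) = 2, the left side becomes (s^2 + s - 6)Y - (s + 3).
The right side is L{cos(5*t)} = s/(s^2 + 25).
So (s^2 + s - 6)Y = s/(s^2 + 25) + (s + 3).
Isolate Y and clear denominators.

Y(s) = (s^3 + 3*s^2 + 26*s + 75)/(s^4 + s^3 + 19*s^2 + 25*s - 150)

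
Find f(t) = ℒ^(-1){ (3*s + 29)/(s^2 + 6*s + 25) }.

f(t) = 5*exp(-3*t)*sin(4*t) + 3*exp(-3*t)*cos(4*t)

Complete the square in the denominator: s^2 + 6*s + 25 = (s + 3)^2 + 4^2.
Split the numerator to match: 3*s + 29 = 3·(s + 3) + 5·4.
Invert each term: 3·(s + 3)/((s + 3)^2 + 16) ↔ 3e^(-3t)cos(4t); 5·4/((s + 3)^2 + 16) ↔ 5e^(-3t)sin(4t).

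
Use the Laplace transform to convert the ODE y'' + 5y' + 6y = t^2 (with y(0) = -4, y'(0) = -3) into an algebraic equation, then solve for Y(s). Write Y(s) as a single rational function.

Take the Laplace transform of both sides.
With L{y''} = s^2 Y - s·y(0) - y'(0) and L{y'} = sY - y(0), with y(0) = -4, y'(0) = -3: the LHS transforms to (s^2 + 5*s + 6)Y - (-4*s - 23).
The right side is L{t^2} = 2/s^3.
So (s^2 + 5*s + 6)Y = 2/s^3 + (-4*s - 23).
Isolate Y and clear denominators.

Y(s) = (-4*s^4 - 23*s^3 + 2)/(s^5 + 5*s^4 + 6*s^3)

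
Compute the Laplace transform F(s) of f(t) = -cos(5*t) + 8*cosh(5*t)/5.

Apply the Laplace transform termwise.
(8/5)·[L{cosh(5t)} = s/(s^2 - 25)]; (-1)·[L{cos(5t)} = s/(s^2 + 25)].

F(s) = -s/(s^2 + 25) + 8*s/(5*(s^2 - 25))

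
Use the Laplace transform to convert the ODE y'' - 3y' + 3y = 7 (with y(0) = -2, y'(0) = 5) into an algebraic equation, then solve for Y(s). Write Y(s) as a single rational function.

Y(s) = (-2*s^2 + 11*s + 7)/(s^3 - 3*s^2 + 3*s)

Laplace-transform each side.
With L{y''} = s^2 Y - s·y(0) - y'(0) and L{y'} = sY - y(0), with y(0) = -2, y'(0) = 5: the LHS transforms to (s^2 - 3*s + 3)Y - (-2*s + 11).
The right side is L{7} = 7/s.
So (s^2 - 3*s + 3)Y = 7/s + (-2*s + 11).
Isolate Y and clear denominators.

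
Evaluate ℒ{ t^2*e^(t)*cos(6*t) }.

L{cos(6t)} = s/(s^2 + 36).
Multiplying by e^(t) shifts s → s - 1, so L{e^(t)*cos(6*t)} = (s - 1)/((s - 1)^2 + 36).
Then apply L{t^2·g(t)} = (-1)^2 d^2/ds^2[G(s)] with G(s) = (s - 1)/((s - 1)^2 + 36):
differentiating 2 times and applying the sign gives 2*(s - 1)*(s^2 - 2*s - 107)/(s^2 - 2*s + 37)^3.

2*(s - 1)*(s^2 - 2*s - 107)/(s^2 - 2*s + 37)^3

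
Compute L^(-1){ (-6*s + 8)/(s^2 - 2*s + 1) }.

Factor the denominator: s^2 - 2*s + 1 = (s - 1)^2.
Partial fraction decomposition gives [-6/(s - 1)] + [2/(s - 1)^2].
Invert each term: -6/(s - 1) ↔ -6e^(t); 2/(s - 1)^2 ↔ 2t·e^(t).

2*t*exp(t) - 6*exp(t)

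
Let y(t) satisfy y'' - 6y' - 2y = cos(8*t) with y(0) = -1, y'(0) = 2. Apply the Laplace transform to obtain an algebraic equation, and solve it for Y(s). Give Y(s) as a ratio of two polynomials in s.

Take the Laplace transform of both sides.
The derivative rules (L{y''} = s^2 Y - s·y(0) - y'(0) and L{y'} = sY - y(0), with y(0) = -1, y'(0) = 2) turn the left side into (s^2 - 6*s - 2)Y - (-s + 8).
The right side is L{cos(8*t)} = s/(s^2 + 64).
So (s^2 - 6*s - 2)Y = s/(s^2 + 64) + (-s + 8).
Divide through and combine into a single rational function.

Y(s) = (-s^3 + 8*s^2 - 63*s + 512)/(s^4 - 6*s^3 + 62*s^2 - 384*s - 128)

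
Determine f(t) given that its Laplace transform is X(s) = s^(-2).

f(t) = t

Since L{t} = 1!/s^2 = 1/s^2, the inverse is t.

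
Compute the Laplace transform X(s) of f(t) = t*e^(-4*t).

L{e^(-4t)} = 1/(s + 4).
Then apply L{t·g(t)} = -d/ds[G(s)] with G(s) = 1/(s + 4):
differentiating 1 time and applying the sign gives (s + 4)^(-2).

X(s) = (s + 4)^(-2)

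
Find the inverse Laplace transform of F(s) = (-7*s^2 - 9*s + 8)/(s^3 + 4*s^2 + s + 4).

Factor the denominator: s^3 + 4*s^2 + s + 4 = (s + 4)*(s^2 + 1).
Partial fraction decomposition gives [-4/(s + 4)] + [-3*s/(s^2 + 1)] + [3/(s^2 + 1)].
Invert each term: -4/(s + 4) ↔ -4e^(-4t); -3·s/(s^2 + 1) ↔ -3cos(t); 3·1/(s^2 + 1) ↔ 3sin(t).

3*sin(t) - 3*cos(t) - 4*exp(-4*t)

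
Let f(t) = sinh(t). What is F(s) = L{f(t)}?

L{sinh(t)} = 1/(s^2 - 1).

F(s) = 1/(s^2 - 1)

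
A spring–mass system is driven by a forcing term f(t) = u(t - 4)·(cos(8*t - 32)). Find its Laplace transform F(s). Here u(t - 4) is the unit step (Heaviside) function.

By the second shifting theorem, L{u(t - c)·g(t - c)} = e^(-cs)·G(s) with c = 4 and G(s) = L{g(t)}.
L{cos(8t)} = s/(s^2 + 64).

F(s) = s*exp(-4*s)/(s^2 + 64)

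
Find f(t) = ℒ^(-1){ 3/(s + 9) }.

Since L{e^(-9t)} = 1/(s + 9), the inverse is e^(-9*t), scaled by 3.

f(t) = 3*exp(-9*t)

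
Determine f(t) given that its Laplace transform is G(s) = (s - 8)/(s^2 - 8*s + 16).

f(t) = -4*t*exp(4*t) + exp(4*t)

Factor the denominator: s^2 - 8*s + 16 = (s - 4)^2.
Partial fraction decomposition gives [1/(s - 4)] + [-4/(s - 4)^2].
Invert each term: 1/(s - 4) ↔ e^(4t); -4/(s - 4)^2 ↔ -4t·e^(4t).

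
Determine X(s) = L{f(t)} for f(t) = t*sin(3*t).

L{sin(3t)} = 3/(s^2 + 9).
Then apply L{t·g(t)} = -d/ds[G(s)] with G(s) = 3/(s^2 + 9):
differentiating 1 time and applying the sign gives 6*s/(s^2 + 9)^2.

X(s) = 6*s/(s^2 + 9)^2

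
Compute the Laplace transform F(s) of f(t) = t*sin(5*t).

F(s) = 10*s/(s^2 + 25)^2

L{sin(5t)} = 5/(s^2 + 25).
Then apply L{t·g(t)} = -d/ds[G(s)] with G(s) = 5/(s^2 + 25):
differentiating 1 time and applying the sign gives 10*s/(s^2 + 25)^2.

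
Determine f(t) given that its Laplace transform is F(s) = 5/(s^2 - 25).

f(t) = sinh(5*t)

Since L{sinh(5t)} = 5/(s^2 - 25), the inverse is sinh(5*t).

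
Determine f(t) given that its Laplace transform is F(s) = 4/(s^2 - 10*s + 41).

f(t) = exp(5*t)*sin(4*t)

Rewrite the denominator: s^2 - 10*s + 41 = (s - 5)^2 + 16.
The form in (s - 5) signals a first-shifting-theorem factor e^(5t).
Since L{sin(4t)} = 4/(s^2 + 16), the inverse is e^(5*t)*sin(4*t).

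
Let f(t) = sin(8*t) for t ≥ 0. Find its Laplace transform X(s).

L{sin(8t)} = 8/(s^2 + 64).

X(s) = 8/(s^2 + 64)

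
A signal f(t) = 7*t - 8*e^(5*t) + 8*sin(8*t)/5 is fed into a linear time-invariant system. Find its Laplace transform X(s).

X(s) = 64/(5*(s^2 + 64)) - 8/(s - 5) + 7/s^2

The transform is linear, so treat each term independently.
(7)·[L{t} = 1!/s^2 = 1/s^2]; (8/5)·[L{sin(8t)} = 8/(s^2 + 64)]; (-8)·[L{e^(5t)} = 1/(s - 5)].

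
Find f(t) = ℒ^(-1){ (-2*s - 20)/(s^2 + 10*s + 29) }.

f(t) = -5*exp(-5*t)*sin(2*t) - 2*exp(-5*t)*cos(2*t)

Complete the square in the denominator: s^2 + 10*s + 29 = (s + 5)^2 + 2^2.
Split the numerator to match: -2*s - 20 = -2·(s + 5) - 5·2.
Invert each term: -2·(s + 5)/((s + 5)^2 + 4) ↔ -2e^(-5t)cos(2t); -5·2/((s + 5)^2 + 4) ↔ -5e^(-5t)sin(2t).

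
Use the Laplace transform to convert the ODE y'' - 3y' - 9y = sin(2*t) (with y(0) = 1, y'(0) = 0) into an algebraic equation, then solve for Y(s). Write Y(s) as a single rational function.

Transform both sides with L{·}.
The derivative rules (L{y''} = s^2 Y - s·y(0) - y'(0) and L{y'} = sY - y(0), with y(0) = 1, y'(0) = 0) turn the left side into (s^2 - 3*s - 9)Y - (s - 3).
The right side is L{sin(2*t)} = 2/(s^2 + 4).
So (s^2 - 3*s - 9)Y = 2/(s^2 + 4) + (s - 3).
Isolate Y and clear denominators.

Y(s) = (s^3 - 3*s^2 + 4*s - 10)/(s^4 - 3*s^3 - 5*s^2 - 12*s - 36)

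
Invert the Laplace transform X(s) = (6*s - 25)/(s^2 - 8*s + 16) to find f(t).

f(t) = -t*exp(4*t) + 6*exp(4*t)

Factor the denominator: s^2 - 8*s + 16 = (s - 4)^2.
Partial fraction decomposition gives [6/(s - 4)] + [-1/(s - 4)^2].
Invert each term: 6/(s - 4) ↔ 6e^(4t); -1/(s - 4)^2 ↔ -t·e^(4t).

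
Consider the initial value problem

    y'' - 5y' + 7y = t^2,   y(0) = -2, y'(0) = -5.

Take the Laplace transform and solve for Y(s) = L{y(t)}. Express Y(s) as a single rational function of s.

Y(s) = (-2*s^4 + 5*s^3 + 2)/(s^5 - 5*s^4 + 7*s^3)

Apply the Laplace transform to the equation.
With L{y''} = s^2 Y - s·y(0) - y'(0) and L{y'} = sY - y(0), with y(0) = -2, y'(0) = -5: the LHS transforms to (s^2 - 5*s + 7)Y - (-2*s + 5).
The right side is L{t^2} = 2/s^3.
So (s^2 - 5*s + 7)Y = 2/s^3 + (-2*s + 5).
Solve for Y(s) and write it as one ratio of polynomials.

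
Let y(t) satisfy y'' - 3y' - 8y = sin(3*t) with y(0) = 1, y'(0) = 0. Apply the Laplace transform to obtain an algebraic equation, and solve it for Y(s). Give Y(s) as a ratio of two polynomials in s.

Y(s) = (s^3 - 3*s^2 + 9*s - 24)/(s^4 - 3*s^3 + s^2 - 27*s - 72)

Apply the Laplace transform to the equation.
Using L{y''} = s^2 Y - s·y(0) - y'(0) and L{y'} = sY - y(0), with y(0) = 1, y'(0) = 0, the left side becomes (s^2 - 3*s - 8)Y - (s - 3).
The right side is L{sin(3*t)} = 3/(s^2 + 9).
So (s^2 - 3*s - 8)Y = 3/(s^2 + 9) + (s - 3).
Solve for Y(s) and write it as one ratio of polynomials.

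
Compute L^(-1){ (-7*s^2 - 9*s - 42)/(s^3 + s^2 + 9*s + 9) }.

Factor the denominator: s^3 + s^2 + 9*s + 9 = (s + 1)*(s^2 + 9).
Partial fraction decomposition gives [-4/(s + 1)] + [-3*s/(s^2 + 9)] + [-6/(s^2 + 9)].
Invert each term: -4/(s + 1) ↔ -4e^(-t); -3·s/(s^2 + 9) ↔ -3cos(3t); -2·3/(s^2 + 9) ↔ -2sin(3t).

-2*sin(3*t) - 3*cos(3*t) - 4*exp(-t)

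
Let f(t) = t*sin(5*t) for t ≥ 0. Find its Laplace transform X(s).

L{sin(5t)} = 5/(s^2 + 25).
Then apply L{t·g(t)} = -d/ds[G(s)] with G(s) = 5/(s^2 + 25):
differentiating 1 time and applying the sign gives 10*s/(s^2 + 25)^2.

X(s) = 10*s/(s^2 + 25)^2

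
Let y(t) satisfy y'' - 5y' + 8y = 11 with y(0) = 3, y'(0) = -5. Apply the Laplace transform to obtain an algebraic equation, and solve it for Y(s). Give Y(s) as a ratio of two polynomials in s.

Apply the Laplace transform to the equation.
Using L{y''} = s^2 Y - s·y(0) - y'(0) and L{y'} = sY - y(0), with y(0) = 3, y'(0) = -5, the left side becomes (s^2 - 5*s + 8)Y - (3*s - 20).
The right side is L{11} = 11/s.
So (s^2 - 5*s + 8)Y = 11/s + (3*s - 20).
Isolate Y and clear denominators.

Y(s) = (3*s^2 - 20*s + 11)/(s^3 - 5*s^2 + 8*s)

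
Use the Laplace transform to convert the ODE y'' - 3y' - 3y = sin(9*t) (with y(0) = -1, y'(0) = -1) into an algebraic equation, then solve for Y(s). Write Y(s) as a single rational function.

Take the Laplace transform of both sides.
Using L{y''} = s^2 Y - s·y(0) - y'(0) and L{y'} = sY - y(0), with y(0) = -1, y'(0) = -1, the left side becomes (s^2 - 3*s - 3)Y - (-s + 2).
The right side is L{sin(9*t)} = 9/(s^2 + 81).
So (s^2 - 3*s - 3)Y = 9/(s^2 + 81) + (-s + 2).
Isolate Y and clear denominators.

Y(s) = (-s^3 + 2*s^2 - 81*s + 171)/(s^4 - 3*s^3 + 78*s^2 - 243*s - 243)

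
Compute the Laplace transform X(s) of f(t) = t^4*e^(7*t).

L{t^4} = 4!/s^5 = 24/s^5.
By the first shifting theorem, multiplying by e^(7t) replaces s with s - 7.

X(s) = 24/(s - 7)^5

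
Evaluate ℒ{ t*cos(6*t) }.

L{cos(6t)} = s/(s^2 + 36).
Then apply L{t·g(t)} = -d/ds[G(s)] with G(s) = s/(s^2 + 36):
differentiating 1 time and applying the sign gives (s - 6)*(s + 6)/(s^2 + 36)^2.

(s - 6)*(s + 6)/(s^2 + 36)^2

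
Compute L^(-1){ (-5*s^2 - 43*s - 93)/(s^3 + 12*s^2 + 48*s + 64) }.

Factor the denominator: s^3 + 12*s^2 + 48*s + 64 = (s + 4)^3.
Partial fraction decomposition gives [-5/(s + 4)] + [-3/(s + 4)^2] + [-1/(s + 4)^3].
Invert each term: -5/(s + 4) ↔ -5e^(-4t); -3/(s + 4)^2 ↔ -3t·e^(-4t); -1/(s + 4)^3 ↔ (-1/2)t^2·e^(-4t).

-t^2*exp(-4*t)/2 - 3*t*exp(-4*t) - 5*exp(-4*t)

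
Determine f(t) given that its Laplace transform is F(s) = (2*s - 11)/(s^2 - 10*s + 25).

f(t) = -t*exp(5*t) + 2*exp(5*t)

Factor the denominator: s^2 - 10*s + 25 = (s - 5)^2.
Partial fraction decomposition gives [2/(s - 5)] + [-1/(s - 5)^2].
Invert each term: 2/(s - 5) ↔ 2e^(5t); -1/(s - 5)^2 ↔ -t·e^(5t).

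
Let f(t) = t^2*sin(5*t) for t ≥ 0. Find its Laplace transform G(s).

L{sin(5t)} = 5/(s^2 + 25).
Then apply L{t^2·g(t)} = (-1)^2 d^2/ds^2[H(s)] with H(s) = 5/(s^2 + 25):
differentiating 2 times and applying the sign gives 10*(3*s^2 - 25)/(s^2 + 25)^3.

G(s) = 10*(3*s^2 - 25)/(s^2 + 25)^3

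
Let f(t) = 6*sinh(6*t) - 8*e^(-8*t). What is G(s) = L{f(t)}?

G(s) = 36/(s^2 - 36) - 8/(s + 8)

By linearity of the Laplace transform, transform each term separately.
(-8)·[L{e^(-8t)} = 1/(s + 8)]; (6)·[L{sinh(6t)} = 6/(s^2 - 36)].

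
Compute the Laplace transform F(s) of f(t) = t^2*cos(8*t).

L{cos(8t)} = s/(s^2 + 64).
Then apply L{t^2·g(t)} = (-1)^2 d^2/ds^2[G(s)] with G(s) = s/(s^2 + 64):
differentiating 2 times and applying the sign gives 2*s*(s^2 - 192)/(s^2 + 64)^3.

F(s) = 2*s*(s^2 - 192)/(s^2 + 64)^3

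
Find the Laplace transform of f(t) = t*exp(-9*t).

(s + 9)^(-2)

L{e^(-9t)} = 1/(s + 9).
Then apply L{t·g(t)} = -d/ds[G(s)] with G(s) = 1/(s + 9):
differentiating 1 time and applying the sign gives (s + 9)^(-2).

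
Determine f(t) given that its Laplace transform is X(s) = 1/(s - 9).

Since L{e^(9t)} = 1/(s - 9), the inverse is exp(9*t).

f(t) = exp(9*t)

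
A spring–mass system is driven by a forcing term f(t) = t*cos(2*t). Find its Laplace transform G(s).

L{cos(2t)} = s/(s^2 + 4).
Then apply L{t·g(t)} = -d/ds[H(s)] with H(s) = s/(s^2 + 4):
differentiating 1 time and applying the sign gives (s - 2)*(s + 2)/(s^2 + 4)^2.

G(s) = (s - 2)*(s + 2)/(s^2 + 4)^2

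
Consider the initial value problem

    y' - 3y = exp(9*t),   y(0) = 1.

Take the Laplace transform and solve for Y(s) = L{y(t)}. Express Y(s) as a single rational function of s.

Laplace-transform each side.
Using L{y'} = sY - y(0) = sY - 1, the left side becomes (s - 3)Y - (1).
The right side is L{exp(9*t)} = 1/(s - 9).
So (s - 3)Y = 1/(s - 9) + (1).
Isolate Y and clear denominators.

Y(s) = (s - 8)/(s^2 - 12*s + 27)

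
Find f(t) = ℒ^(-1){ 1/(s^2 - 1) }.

f(t) = sinh(t)

Since L{sinh(t)} = 1/(s^2 - 1), the inverse is sinh(t).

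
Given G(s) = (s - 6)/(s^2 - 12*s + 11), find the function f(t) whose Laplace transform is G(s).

Rewrite the denominator: s^2 - 12*s + 11 = (s - 6)^2 - 25.
The form in (s - 6) signals a first-shifting-theorem factor e^(6t).
Since L{cosh(5t)} = s/(s^2 - 25), the inverse is e^(6*t)*cosh(5*t).

f(t) = exp(6*t)*cosh(5*t)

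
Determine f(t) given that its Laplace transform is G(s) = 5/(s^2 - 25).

Since L{sinh(5t)} = 5/(s^2 - 25), the inverse is sinh(5*t).

f(t) = sinh(5*t)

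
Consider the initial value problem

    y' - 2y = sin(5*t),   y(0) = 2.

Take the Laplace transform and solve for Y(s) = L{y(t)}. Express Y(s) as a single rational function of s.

Apply the Laplace transform to the equation.
Using L{y'} = sY - y(0) = sY - 2, the left side becomes (s - 2)Y - (2).
The right side is L{sin(5*t)} = 5/(s^2 + 25).
So (s - 2)Y = 5/(s^2 + 25) + (2).
Divide through and combine into a single rational function.

Y(s) = (2*s^2 + 55)/(s^3 - 2*s^2 + 25*s - 50)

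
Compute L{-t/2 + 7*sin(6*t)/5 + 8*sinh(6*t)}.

42/(5*(s^2 + 36)) + 48/(s^2 - 36) - 1/(2*s^2)

The transform is linear, so treat each term independently.
(-1/2)·[L{t} = 1!/s^2 = 1/s^2]; (8)·[L{sinh(6t)} = 6/(s^2 - 36)]; (7/5)·[L{sin(6t)} = 6/(s^2 + 36)].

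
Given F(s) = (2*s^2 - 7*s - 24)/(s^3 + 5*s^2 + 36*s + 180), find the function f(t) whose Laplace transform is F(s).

Factor the denominator: s^3 + 5*s^2 + 36*s + 180 = (s + 5)*(s^2 + 36).
Partial fraction decomposition gives [1/(s + 5)] + [s/(s^2 + 36)] + [-12/(s^2 + 36)].
Invert each term: 1/(s + 5) ↔ e^(-5t); 1·s/(s^2 + 36) ↔ cos(6t); -2·6/(s^2 + 36) ↔ -2sin(6t).

f(t) = -2*sin(6*t) + cos(6*t) + exp(-5*t)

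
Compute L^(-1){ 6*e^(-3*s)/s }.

The factor e^(-3s) signals a time shift by c = 3 (second shifting theorem).
L{6} = 6/s, so L^-1{6/s} = 6.
Hence the inverse is u(t - 3) times that function evaluated at t - 3.

Heaviside(t - 3)*(6)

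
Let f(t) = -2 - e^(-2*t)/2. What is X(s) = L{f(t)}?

By linearity of the Laplace transform, transform each term separately.
(-1/2)·[L{e^(-2t)} = 1/(s + 2)]; L{-2} = -2/s.

X(s) = -1/(2*(s + 2)) - 2/s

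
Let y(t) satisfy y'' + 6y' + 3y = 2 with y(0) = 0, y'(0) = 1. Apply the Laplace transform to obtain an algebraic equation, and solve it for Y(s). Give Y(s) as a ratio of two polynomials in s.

Laplace-transform each side.
The derivative rules (L{y''} = s^2 Y - s·y(0) - y'(0) and L{y'} = sY - y(0), with y(0) = 0, y'(0) = 1) turn the left side into (s^2 + 6*s + 3)Y - (1).
The right side is L{2} = 2/s.
So (s^2 + 6*s + 3)Y = 2/s + (1).
Solve for Y(s) and write it as one ratio of polynomials.

Y(s) = (s + 2)/(s^3 + 6*s^2 + 3*s)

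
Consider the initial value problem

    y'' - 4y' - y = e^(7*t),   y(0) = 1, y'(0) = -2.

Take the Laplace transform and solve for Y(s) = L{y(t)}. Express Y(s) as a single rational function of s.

Apply the Laplace transform to the equation.
The derivative rules (L{y''} = s^2 Y - s·y(0) - y'(0) and L{y'} = sY - y(0), with y(0) = 1, y'(0) = -2) turn the left side into (s^2 - 4*s - 1)Y - (s - 6).
The right side is L{e^(7*t)} = 1/(s - 7).
So (s^2 - 4*s - 1)Y = 1/(s - 7) + (s - 6).
Solve for Y(s) and write it as one ratio of polynomials.

Y(s) = (s^2 - 13*s + 43)/(s^3 - 11*s^2 + 27*s + 7)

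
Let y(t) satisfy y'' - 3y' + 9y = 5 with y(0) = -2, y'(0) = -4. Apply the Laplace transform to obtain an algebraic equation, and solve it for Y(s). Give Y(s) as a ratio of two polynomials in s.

Transform both sides with L{·}.
With L{y''} = s^2 Y - s·y(0) - y'(0) and L{y'} = sY - y(0), with y(0) = -2, y'(0) = -4: the LHS transforms to (s^2 - 3*s + 9)Y - (-2*s + 2).
The right side is L{5} = 5/s.
So (s^2 - 3*s + 9)Y = 5/s + (-2*s + 2).
Divide through and combine into a single rational function.

Y(s) = (-2*s^2 + 2*s + 5)/(s^3 - 3*s^2 + 9*s)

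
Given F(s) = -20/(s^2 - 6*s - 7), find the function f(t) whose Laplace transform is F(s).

f(t) = -5*exp(3*t)*sinh(4*t)

Rewrite the denominator: s^2 - 6*s - 7 = (s - 3)^2 - 16.
The form in (s - 3) signals a first-shifting-theorem factor e^(3t).
Since L{sinh(4t)} = 4/(s^2 - 16), the inverse is e^(3*t)*sinh(4*t), scaled by -5.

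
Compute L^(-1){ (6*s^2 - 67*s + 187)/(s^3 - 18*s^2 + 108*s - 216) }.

t^2*exp(6*t)/2 + 5*t*exp(6*t) + 6*exp(6*t)

Factor the denominator: s^3 - 18*s^2 + 108*s - 216 = (s - 6)^3.
Partial fraction decomposition gives [6/(s - 6)] + [5/(s - 6)^2] + [(s - 6)^(-3)].
Invert each term: 6/(s - 6) ↔ 6e^(6t); 5/(s - 6)^2 ↔ 5t·e^(6t); 1/(s - 6)^3 ↔ (1/2)t^2·e^(6t).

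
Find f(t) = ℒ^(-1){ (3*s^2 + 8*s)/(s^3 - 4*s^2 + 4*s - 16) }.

f(t) = 4*exp(4*t) + 2*sin(2*t) - cos(2*t)

Factor the denominator: s^3 - 4*s^2 + 4*s - 16 = (s - 4)*(s^2 + 4).
Partial fraction decomposition gives [4/(s - 4)] + [-s/(s^2 + 4)] + [4/(s^2 + 4)].
Invert each term: 4/(s - 4) ↔ 4e^(4t); -1·s/(s^2 + 4) ↔ -cos(2t); 2·2/(s^2 + 4) ↔ 2sin(2t).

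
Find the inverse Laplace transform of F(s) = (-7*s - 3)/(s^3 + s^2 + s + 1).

-5*sin(t) - 2*cos(t) + 2*exp(-t)

Factor the denominator: s^3 + s^2 + s + 1 = (s + 1)*(s^2 + 1).
Partial fraction decomposition gives [2/(s + 1)] + [-2*s/(s^2 + 1)] + [-5/(s^2 + 1)].
Invert each term: 2/(s + 1) ↔ 2e^(-t); -2·s/(s^2 + 1) ↔ -2cos(t); -5·1/(s^2 + 1) ↔ -5sin(t).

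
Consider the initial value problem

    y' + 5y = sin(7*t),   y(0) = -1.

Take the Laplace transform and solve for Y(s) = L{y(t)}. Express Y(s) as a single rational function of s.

Y(s) = (-s^2 - 42)/(s^3 + 5*s^2 + 49*s + 245)

Transform both sides with L{·}.
With L{y'} = sY - y(0) = sY - (-1): the LHS transforms to (s + 5)Y - (-1).
The right side is L{sin(7*t)} = 7/(s^2 + 49).
So (s + 5)Y = 7/(s^2 + 49) + (-1).
Solve for Y(s) and write it as one ratio of polynomials.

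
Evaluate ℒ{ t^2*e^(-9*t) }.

2/(s + 9)^3

L{e^(-9t)} = 1/(s + 9).
Then apply L{t^2·g(t)} = (-1)^2 d^2/ds^2[G(s)] with G(s) = 1/(s + 9):
differentiating 2 times and applying the sign gives 2/(s + 9)^3.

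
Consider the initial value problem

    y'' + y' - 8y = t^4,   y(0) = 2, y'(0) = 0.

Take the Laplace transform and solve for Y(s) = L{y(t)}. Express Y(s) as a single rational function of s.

Y(s) = (2*s^6 + 2*s^5 + 24)/(s^7 + s^6 - 8*s^5)

Transform both sides with L{·}.
The derivative rules (L{y''} = s^2 Y - s·y(0) - y'(0) and L{y'} = sY - y(0), with y(0) = 2, y'(0) = 0) turn the left side into (s^2 + s - 8)Y - (2*s + 2).
The right side is L{t^4} = 24/s^5.
So (s^2 + s - 8)Y = 24/s^5 + (2*s + 2).
Isolate Y and clear denominators.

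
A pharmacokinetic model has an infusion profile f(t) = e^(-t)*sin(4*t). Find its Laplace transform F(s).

L{sin(4t)} = 4/(s^2 + 16).
By the first shifting theorem, multiplying by e^(-t) replaces s with s + 1.

F(s) = 4/((s + 1)^2 + 16)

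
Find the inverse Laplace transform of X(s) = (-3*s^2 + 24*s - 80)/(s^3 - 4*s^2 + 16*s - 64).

-exp(4*t) + 4*sin(4*t) - 2*cos(4*t)

Factor the denominator: s^3 - 4*s^2 + 16*s - 64 = (s - 4)*(s^2 + 16).
Partial fraction decomposition gives [-1/(s - 4)] + [-2*s/(s^2 + 16)] + [16/(s^2 + 16)].
Invert each term: -1/(s - 4) ↔ -e^(4t); -2·s/(s^2 + 16) ↔ -2cos(4t); 4·4/(s^2 + 16) ↔ 4sin(4t).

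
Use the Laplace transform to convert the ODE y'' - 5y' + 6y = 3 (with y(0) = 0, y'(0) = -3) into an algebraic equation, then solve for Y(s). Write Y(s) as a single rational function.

Transform both sides with L{·}.
With L{y''} = s^2 Y - s·y(0) - y'(0) and L{y'} = sY - y(0), with y(0) = 0, y'(0) = -3: the LHS transforms to (s^2 - 5*s + 6)Y - (-3).
The right side is L{3} = 3/s.
So (s^2 - 5*s + 6)Y = 3/s + (-3).
Solve for Y(s) and write it as one ratio of polynomials.

Y(s) = (-3*s + 3)/(s^3 - 5*s^2 + 6*s)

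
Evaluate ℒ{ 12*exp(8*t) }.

12/(s - 8)

L{12} = 12/s.
By the first shifting theorem, multiplying by e^(8t) replaces s with s - 8.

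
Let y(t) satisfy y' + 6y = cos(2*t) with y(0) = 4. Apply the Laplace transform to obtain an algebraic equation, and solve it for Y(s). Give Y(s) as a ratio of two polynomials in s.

Y(s) = (4*s^2 + s + 16)/(s^3 + 6*s^2 + 4*s + 24)

Laplace-transform each side.
With L{y'} = sY - y(0) = sY - 4: the LHS transforms to (s + 6)Y - (4).
The right side is L{cos(2*t)} = s/(s^2 + 4).
So (s + 6)Y = s/(s^2 + 4) + (4).
Solve for Y(s) and write it as one ratio of polynomials.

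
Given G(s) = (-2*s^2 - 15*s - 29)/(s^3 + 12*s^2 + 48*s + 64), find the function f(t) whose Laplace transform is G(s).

f(t) = -t^2*exp(-4*t)/2 + t*exp(-4*t) - 2*exp(-4*t)

Factor the denominator: s^3 + 12*s^2 + 48*s + 64 = (s + 4)^3.
Partial fraction decomposition gives [-2/(s + 4)] + [(s + 4)^(-2)] + [-1/(s + 4)^3].
Invert each term: -2/(s + 4) ↔ -2e^(-4t); 1/(s + 4)^2 ↔ t·e^(-4t); -1/(s + 4)^3 ↔ (-1/2)t^2·e^(-4t).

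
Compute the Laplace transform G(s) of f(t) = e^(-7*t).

G(s) = 1/(s + 7)

L{e^(-7t)} = 1/(s + 7).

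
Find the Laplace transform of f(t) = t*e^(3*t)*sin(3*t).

6*(s - 3)/(s^2 - 6*s + 18)^2

L{sin(3t)} = 3/(s^2 + 9).
Multiplying by e^(3t) shifts s → s - 3, so L{e^(3*t)*sin(3*t)} = 3/((s - 3)^2 + 9).
Then apply L{t·g(t)} = -d/ds[G(s)] with G(s) = 3/((s - 3)^2 + 9):
differentiating 1 time and applying the sign gives 6*(s - 3)/(s^2 - 6*s + 18)^2.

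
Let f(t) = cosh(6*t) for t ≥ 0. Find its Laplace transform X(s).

X(s) = s/(s^2 - 36)

L{cosh(6t)} = s/(s^2 - 36).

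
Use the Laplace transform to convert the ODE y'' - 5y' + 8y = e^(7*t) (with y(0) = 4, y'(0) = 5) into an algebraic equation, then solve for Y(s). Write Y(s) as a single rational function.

Y(s) = (4*s^2 - 43*s + 106)/(s^3 - 12*s^2 + 43*s - 56)

Apply the Laplace transform to the equation.
The derivative rules (L{y''} = s^2 Y - s·y(0) - y'(0) and L{y'} = sY - y(0), with y(0) = 4, y'(0) = 5) turn the left side into (s^2 - 5*s + 8)Y - (4*s - 15).
The right side is L{e^(7*t)} = 1/(s - 7).
So (s^2 - 5*s + 8)Y = 1/(s - 7) + (4*s - 15).
Isolate Y and clear denominators.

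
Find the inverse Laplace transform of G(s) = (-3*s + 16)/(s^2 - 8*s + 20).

2*exp(4*t)*sin(2*t) - 3*exp(4*t)*cos(2*t)

Complete the square in the denominator: s^2 - 8*s + 20 = (s - 4)^2 + 2^2.
Split the numerator to match: -3*s + 16 = -3·(s - 4) + 2·2.
Invert each term: -3·(s - 4)/((s - 4)^2 + 4) ↔ -3e^(4t)cos(2t); 2·2/((s - 4)^2 + 4) ↔ 2e^(4t)sin(2t).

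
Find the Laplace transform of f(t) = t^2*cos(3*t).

2*s*(s^2 - 27)/(s^2 + 9)^3

L{cos(3t)} = s/(s^2 + 9).
Then apply L{t^2·g(t)} = (-1)^2 d^2/ds^2[H(s)] with H(s) = s/(s^2 + 9):
differentiating 2 times and applying the sign gives 2*s*(s^2 - 27)/(s^2 + 9)^3.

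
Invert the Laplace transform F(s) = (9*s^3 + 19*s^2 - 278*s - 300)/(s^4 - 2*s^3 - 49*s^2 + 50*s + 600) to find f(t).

Factor the denominator: s^4 - 2*s^3 - 49*s^2 + 50*s + 600 = (s - 6)*(s - 5)*(s + 4)*(s + 5).
Partial fraction decomposition gives [6/(s - 6)] + [1/(s - 5)] + [-4/(s + 5)] + [6/(s + 4)].
Invert each term: 6/(s - 6) ↔ 6e^(6t); 1/(s - 5) ↔ e^(5t); -4/(s + 5) ↔ -4e^(-5t); 6/(s + 4) ↔ 6e^(-4t).

f(t) = 6*exp(6*t) + exp(5*t) + 6*exp(-4*t) - 4*exp(-5*t)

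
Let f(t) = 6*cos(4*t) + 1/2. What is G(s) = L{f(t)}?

G(s) = 6*s/(s^2 + 16) + 1/(2*s)

The transform is linear, so treat each term independently.
L{1/2} = (1/2)/s; (6)·[L{cos(4t)} = s/(s^2 + 16)].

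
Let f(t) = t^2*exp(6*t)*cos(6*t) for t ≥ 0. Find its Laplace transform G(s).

L{cos(6t)} = s/(s^2 + 36).
Multiplying by e^(6t) shifts s → s - 6, so L{exp(6*t)*cos(6*t)} = (s - 6)/((s - 6)^2 + 36).
Then apply L{t^2·g(t)} = (-1)^2 d^2/ds^2[H(s)] with H(s) = (s - 6)/((s - 6)^2 + 36):
differentiating 2 times and applying the sign gives 2*(s - 6)*(s^2 - 12*s - 72)/(s^2 - 12*s + 72)^3.

G(s) = 2*(s - 6)*(s^2 - 12*s - 72)/(s^2 - 12*s + 72)^3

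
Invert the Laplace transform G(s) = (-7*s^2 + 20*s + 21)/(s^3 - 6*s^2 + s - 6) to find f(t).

Factor the denominator: s^3 - 6*s^2 + s - 6 = (s - 6)*(s^2 + 1).
Partial fraction decomposition gives [-3/(s - 6)] + [-4*s/(s^2 + 1)] + [-4/(s^2 + 1)].
Invert each term: -3/(s - 6) ↔ -3e^(6t); -4·s/(s^2 + 1) ↔ -4cos(t); -4·1/(s^2 + 1) ↔ -4sin(t).

f(t) = -3*exp(6*t) - 4*sin(t) - 4*cos(t)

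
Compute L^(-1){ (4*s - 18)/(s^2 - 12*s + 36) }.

Factor the denominator: s^2 - 12*s + 36 = (s - 6)^2.
Partial fraction decomposition gives [4/(s - 6)] + [6/(s - 6)^2].
Invert each term: 4/(s - 6) ↔ 4e^(6t); 6/(s - 6)^2 ↔ 6t·e^(6t).

6*t*exp(6*t) + 4*exp(6*t)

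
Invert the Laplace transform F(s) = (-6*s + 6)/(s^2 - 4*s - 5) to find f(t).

f(t) = -4*exp(5*t) - 2*exp(-t)

Factor the denominator: s^2 - 4*s - 5 = (s - 5)*(s + 1).
Partial fraction decomposition gives [-2/(s + 1)] + [-4/(s - 5)].
Invert each term: -2/(s + 1) ↔ -2e^(-t); -4/(s - 5) ↔ -4e^(5t).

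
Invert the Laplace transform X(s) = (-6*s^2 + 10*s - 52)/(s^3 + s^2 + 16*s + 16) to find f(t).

f(t) = 3*sin(4*t) - 2*cos(4*t) - 4*exp(-t)

Factor the denominator: s^3 + s^2 + 16*s + 16 = (s + 1)*(s^2 + 16).
Partial fraction decomposition gives [-4/(s + 1)] + [-2*s/(s^2 + 16)] + [12/(s^2 + 16)].
Invert each term: -4/(s + 1) ↔ -4e^(-t); -2·s/(s^2 + 16) ↔ -2cos(4t); 3·4/(s^2 + 16) ↔ 3sin(4t).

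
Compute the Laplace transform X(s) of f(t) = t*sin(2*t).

L{sin(2t)} = 2/(s^2 + 4).
Then apply L{t·g(t)} = -d/ds[G(s)] with G(s) = 2/(s^2 + 4):
differentiating 1 time and applying the sign gives 4*s/(s^2 + 4)^2.

X(s) = 4*s/(s^2 + 4)^2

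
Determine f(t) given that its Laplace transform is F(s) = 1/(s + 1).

f(t) = exp(-t)

Since L{e^(-t)} = 1/(s + 1), the inverse is e^(-t).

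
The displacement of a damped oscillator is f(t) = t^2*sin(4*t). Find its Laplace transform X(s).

X(s) = 8*(3*s^2 - 16)/(s^2 + 16)^3

L{sin(4t)} = 4/(s^2 + 16).
Then apply L{t^2·g(t)} = (-1)^2 d^2/ds^2[G(s)] with G(s) = 4/(s^2 + 16):
differentiating 2 times and applying the sign gives 8*(3*s^2 - 16)/(s^2 + 16)^3.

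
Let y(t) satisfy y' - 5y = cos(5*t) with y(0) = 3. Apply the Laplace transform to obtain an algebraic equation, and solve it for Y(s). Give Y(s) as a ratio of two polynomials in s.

Y(s) = (3*s^2 + s + 75)/(s^3 - 5*s^2 + 25*s - 125)

Laplace-transform each side.
With L{y'} = sY - y(0) = sY - 3: the LHS transforms to (s - 5)Y - (3).
The right side is L{cos(5*t)} = s/(s^2 + 25).
So (s - 5)Y = s/(s^2 + 25) + (3).
Divide through and combine into a single rational function.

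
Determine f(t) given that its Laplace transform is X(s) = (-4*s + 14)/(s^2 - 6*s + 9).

f(t) = 2*t*exp(3*t) - 4*exp(3*t)

Factor the denominator: s^2 - 6*s + 9 = (s - 3)^2.
Partial fraction decomposition gives [-4/(s - 3)] + [2/(s - 3)^2].
Invert each term: -4/(s - 3) ↔ -4e^(3t); 2/(s - 3)^2 ↔ 2t·e^(3t).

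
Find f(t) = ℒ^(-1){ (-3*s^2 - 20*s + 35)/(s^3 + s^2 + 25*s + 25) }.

f(t) = -3*sin(5*t) - 5*cos(5*t) + 2*exp(-t)

Factor the denominator: s^3 + s^2 + 25*s + 25 = (s + 1)*(s^2 + 25).
Partial fraction decomposition gives [2/(s + 1)] + [-5*s/(s^2 + 25)] + [-15/(s^2 + 25)].
Invert each term: 2/(s + 1) ↔ 2e^(-t); -5·s/(s^2 + 25) ↔ -5cos(5t); -3·5/(s^2 + 25) ↔ -3sin(5t).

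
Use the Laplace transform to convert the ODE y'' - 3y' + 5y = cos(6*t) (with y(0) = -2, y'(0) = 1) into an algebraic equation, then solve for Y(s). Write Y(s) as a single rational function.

Y(s) = (-2*s^3 + 7*s^2 - 71*s + 252)/(s^4 - 3*s^3 + 41*s^2 - 108*s + 180)

Laplace-transform each side.
With L{y''} = s^2 Y - s·y(0) - y'(0) and L{y'} = sY - y(0), with y(0) = -2, y'(0) = 1: the LHS transforms to (s^2 - 3*s + 5)Y - (-2*s + 7).
The right side is L{cos(6*t)} = s/(s^2 + 36).
So (s^2 - 3*s + 5)Y = s/(s^2 + 36) + (-2*s + 7).
Divide through and combine into a single rational function.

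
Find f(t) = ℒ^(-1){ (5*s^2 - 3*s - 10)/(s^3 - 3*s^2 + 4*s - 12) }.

f(t) = 2*exp(3*t) + 3*sin(2*t) + 3*cos(2*t)

Factor the denominator: s^3 - 3*s^2 + 4*s - 12 = (s - 3)*(s^2 + 4).
Partial fraction decomposition gives [2/(s - 3)] + [3*s/(s^2 + 4)] + [6/(s^2 + 4)].
Invert each term: 2/(s - 3) ↔ 2e^(3t); 3·s/(s^2 + 4) ↔ 3cos(2t); 3·2/(s^2 + 4) ↔ 3sin(2t).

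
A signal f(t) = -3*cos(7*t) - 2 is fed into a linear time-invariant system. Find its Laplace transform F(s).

F(s) = -3*s/(s^2 + 49) - 2/s

By linearity of the Laplace transform, transform each term separately.
(-3)·[L{cos(7t)} = s/(s^2 + 49)]; L{-2} = -2/s.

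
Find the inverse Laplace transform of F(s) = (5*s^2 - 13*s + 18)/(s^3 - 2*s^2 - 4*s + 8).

Factor the denominator: s^3 - 2*s^2 - 4*s + 8 = (s - 2)^2*(s + 2).
Partial fraction decomposition gives [1/(s - 2)] + [3/(s - 2)^2] + [4/(s + 2)].
Invert each term: 1/(s - 2) ↔ e^(2t); 3/(s - 2)^2 ↔ 3t·e^(2t); 4/(s + 2) ↔ 4e^(-2t).

3*t*exp(2*t) + exp(2*t) + 4*exp(-2*t)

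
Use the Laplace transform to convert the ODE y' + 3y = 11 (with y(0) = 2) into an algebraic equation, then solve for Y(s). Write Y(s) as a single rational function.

Apply the Laplace transform to the equation.
With L{y'} = sY - y(0) = sY - 2: the LHS transforms to (s + 3)Y - (2).
The right side is L{11} = 11/s.
So (s + 3)Y = 11/s + (2).
Solve for Y(s) and write it as one ratio of polynomials.

Y(s) = (2*s + 11)/(s^2 + 3*s)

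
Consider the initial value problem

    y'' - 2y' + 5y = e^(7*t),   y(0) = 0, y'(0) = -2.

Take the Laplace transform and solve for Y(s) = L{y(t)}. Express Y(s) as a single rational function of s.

Transform both sides with L{·}.
Using L{y''} = s^2 Y - s·y(0) - y'(0) and L{y'} = sY - y(0), with y(0) = 0, y'(0) = -2, the left side becomes (s^2 - 2*s + 5)Y - (-2).
The right side is L{e^(7*t)} = 1/(s - 7).
So (s^2 - 2*s + 5)Y = 1/(s - 7) + (-2).
Isolate Y and clear denominators.

Y(s) = (-2*s + 15)/(s^3 - 9*s^2 + 19*s - 35)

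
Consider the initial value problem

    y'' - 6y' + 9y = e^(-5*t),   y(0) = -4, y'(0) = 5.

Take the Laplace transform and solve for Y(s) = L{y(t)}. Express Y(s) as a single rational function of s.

Take the Laplace transform of both sides.
The derivative rules (L{y''} = s^2 Y - s·y(0) - y'(0) and L{y'} = sY - y(0), with y(0) = -4, y'(0) = 5) turn the left side into (s^2 - 6*s + 9)Y - (-4*s + 29).
The right side is L{e^(-5*t)} = 1/(s + 5).
So (s^2 - 6*s + 9)Y = 1/(s + 5) + (-4*s + 29).
Divide through and combine into a single rational function.

Y(s) = (-4*s^2 + 9*s + 146)/(s^3 - s^2 - 21*s + 45)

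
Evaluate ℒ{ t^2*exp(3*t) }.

2/(s - 3)^3

L{e^(3t)} = 1/(s - 3).
Then apply L{t^2·g(t)} = (-1)^2 d^2/ds^2[H(s)] with H(s) = 1/(s - 3):
differentiating 2 times and applying the sign gives 2/(s - 3)^3.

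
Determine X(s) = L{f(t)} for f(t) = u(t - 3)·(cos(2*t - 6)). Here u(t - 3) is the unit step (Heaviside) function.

X(s) = s*exp(-3*s)/(s^2 + 4)

By the second shifting theorem, L{u(t - c)·g(t - c)} = e^(-cs)·G(s) with c = 3 and G(s) = L{g(t)}.
L{cos(2t)} = s/(s^2 + 4).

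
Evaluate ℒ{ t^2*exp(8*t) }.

L{e^(8t)} = 1/(s - 8).
Then apply L{t^2·g(t)} = (-1)^2 d^2/ds^2[G(s)] with G(s) = 1/(s - 8):
differentiating 2 times and applying the sign gives 2/(s - 8)^3.

2/(s - 8)^3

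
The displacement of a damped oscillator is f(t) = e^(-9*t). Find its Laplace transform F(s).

F(s) = 1/(s + 9)

L{e^(-9t)} = 1/(s + 9).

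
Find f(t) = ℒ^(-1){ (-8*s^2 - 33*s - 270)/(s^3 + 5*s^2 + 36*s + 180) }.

Factor the denominator: s^3 + 5*s^2 + 36*s + 180 = (s + 5)*(s^2 + 36).
Partial fraction decomposition gives [-5/(s + 5)] + [-3*s/(s^2 + 36)] + [-18/(s^2 + 36)].
Invert each term: -5/(s + 5) ↔ -5e^(-5t); -3·s/(s^2 + 36) ↔ -3cos(6t); -3·6/(s^2 + 36) ↔ -3sin(6t).

f(t) = -3*sin(6*t) - 3*cos(6*t) - 5*exp(-5*t)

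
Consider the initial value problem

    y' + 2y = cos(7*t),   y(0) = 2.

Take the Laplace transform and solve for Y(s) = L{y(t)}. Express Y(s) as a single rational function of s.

Apply the Laplace transform to the equation.
With L{y'} = sY - y(0) = sY - 2: the LHS transforms to (s + 2)Y - (2).
The right side is L{cos(7*t)} = s/(s^2 + 49).
So (s + 2)Y = s/(s^2 + 49) + (2).
Divide through and combine into a single rational function.

Y(s) = (2*s^2 + s + 98)/(s^3 + 2*s^2 + 49*s + 98)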